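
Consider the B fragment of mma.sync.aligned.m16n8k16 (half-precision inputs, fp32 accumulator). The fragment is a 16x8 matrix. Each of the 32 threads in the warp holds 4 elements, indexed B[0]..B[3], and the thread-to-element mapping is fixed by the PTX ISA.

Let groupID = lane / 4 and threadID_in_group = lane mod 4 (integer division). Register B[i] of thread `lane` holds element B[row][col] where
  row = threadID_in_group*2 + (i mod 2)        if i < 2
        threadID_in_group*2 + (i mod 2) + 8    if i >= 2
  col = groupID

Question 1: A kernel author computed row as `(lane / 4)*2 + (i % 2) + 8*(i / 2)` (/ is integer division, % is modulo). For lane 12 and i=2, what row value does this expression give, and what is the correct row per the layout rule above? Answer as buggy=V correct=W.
`(lane / 4)*2 + (i % 2) + 8*(i / 2)`[12,2]⇒14
12: gr=3,th=0
[2] (0*2+0+8,3) = (8,3)
row: 14 vs 8

buggy=14 correct=8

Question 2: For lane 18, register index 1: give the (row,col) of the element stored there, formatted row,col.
18: gid=4,tid=2
[1] (2*2+1+0,4) = (5,4)

5,4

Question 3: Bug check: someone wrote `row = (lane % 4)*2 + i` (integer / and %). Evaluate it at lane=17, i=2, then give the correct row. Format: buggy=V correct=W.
`(lane % 4)*2 + i`[17,2]->4
17: g=4,t=1
[2] (1*2+0+8,4) = (10,4)
row: 4 vs 10

buggy=4 correct=10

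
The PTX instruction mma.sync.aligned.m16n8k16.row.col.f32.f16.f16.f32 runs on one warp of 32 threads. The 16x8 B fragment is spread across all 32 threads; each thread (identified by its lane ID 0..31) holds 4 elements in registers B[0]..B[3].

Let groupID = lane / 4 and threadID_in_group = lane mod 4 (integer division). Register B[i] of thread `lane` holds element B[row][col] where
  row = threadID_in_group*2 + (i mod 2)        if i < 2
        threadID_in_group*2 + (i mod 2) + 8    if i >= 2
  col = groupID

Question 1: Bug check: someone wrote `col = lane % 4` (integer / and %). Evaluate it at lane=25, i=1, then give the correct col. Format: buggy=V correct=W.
`lane % 4`[25,1]⇒1
lane 25: gr=6 (25/4), th=1 (25%4)
i=1: r=1*2+1+0=3, c=gr=6
col: 1 vs 6

buggy=1 correct=6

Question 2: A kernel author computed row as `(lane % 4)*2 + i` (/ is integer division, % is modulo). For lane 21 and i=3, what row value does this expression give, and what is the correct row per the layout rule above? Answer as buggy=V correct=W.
buggy=5 correct=11

`(lane % 4)*2 + i`[21,3]->5
lane 21->21/4=5, 21 mod 4=1
i=3  r:2·1+1+8->11  c:5
row: 5 vs 11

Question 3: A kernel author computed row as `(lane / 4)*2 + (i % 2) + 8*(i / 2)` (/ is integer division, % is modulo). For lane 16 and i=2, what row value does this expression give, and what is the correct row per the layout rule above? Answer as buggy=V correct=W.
`(lane / 4)*2 + (i % 2) + 8*(i / 2)`[16,2]→16
16: G=4,T=0
[2] (0*2+0+8,4) = (8,4)
row: 16 vs 8

buggy=16 correct=8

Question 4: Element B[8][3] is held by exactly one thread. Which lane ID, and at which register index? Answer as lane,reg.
c=3→G=3  r=8→rhi=1,T=0,p=0
L=3*4+0=12  i=1*2+0=2

12,2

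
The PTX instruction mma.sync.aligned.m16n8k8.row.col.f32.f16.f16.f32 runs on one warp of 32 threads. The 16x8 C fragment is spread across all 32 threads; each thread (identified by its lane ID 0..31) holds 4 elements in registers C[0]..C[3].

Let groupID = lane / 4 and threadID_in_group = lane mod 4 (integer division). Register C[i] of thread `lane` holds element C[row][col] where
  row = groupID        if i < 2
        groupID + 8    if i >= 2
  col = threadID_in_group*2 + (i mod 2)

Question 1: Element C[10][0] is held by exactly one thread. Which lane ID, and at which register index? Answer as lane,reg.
8,2

r: 10->gid=2,r8=1  c: 0->tid=0,i&1=0
L=2*4+0=8  i=1*2+0=2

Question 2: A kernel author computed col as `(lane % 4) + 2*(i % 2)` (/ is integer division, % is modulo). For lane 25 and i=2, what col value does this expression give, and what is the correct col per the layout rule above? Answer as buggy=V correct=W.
`(lane % 4) + 2*(i % 2)`[25,2]->1
lane 25: g=6 (25/4), t=1 (25%4)
i=2: r=6+8=14, c=1*2+0=2
col: 1 vs 2

buggy=1 correct=2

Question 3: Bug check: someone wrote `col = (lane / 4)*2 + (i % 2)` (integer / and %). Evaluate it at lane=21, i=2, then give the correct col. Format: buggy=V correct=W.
buggy=10 correct=2

`(lane / 4)*2 + (i % 2)`[21,2]->10
21: gid=5,tid=1
[2] (5+8,1*2+0) = (13,2)
col: 10 vs 2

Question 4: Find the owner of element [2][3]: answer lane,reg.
9,1

r=2→G=2,rhi=0  c=3→T=1,p=1
L=2*4+1=9  i=0*2+1=1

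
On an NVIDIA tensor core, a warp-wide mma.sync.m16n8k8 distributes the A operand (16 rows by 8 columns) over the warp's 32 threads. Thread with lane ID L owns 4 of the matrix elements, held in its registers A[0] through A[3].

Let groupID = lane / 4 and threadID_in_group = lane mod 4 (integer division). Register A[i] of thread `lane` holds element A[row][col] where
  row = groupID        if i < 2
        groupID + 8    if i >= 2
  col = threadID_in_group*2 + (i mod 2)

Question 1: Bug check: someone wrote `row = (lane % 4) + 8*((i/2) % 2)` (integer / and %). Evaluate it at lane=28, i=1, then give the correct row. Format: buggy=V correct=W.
`(lane % 4) + 8*((i/2) % 2)`[28,1]=>0
28: grp=7,tig=0
[1] (7+0,0*2+1) = (7,1)
row: 0 vs 7

buggy=0 correct=7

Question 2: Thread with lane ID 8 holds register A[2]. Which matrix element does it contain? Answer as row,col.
8: gid=2,tid=0
[2] (2+8,0*2+0) = (10,0)

10,0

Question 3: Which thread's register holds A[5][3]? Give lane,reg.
21,1

r:5=>grp=5,rB=0  c:3=>tig=1,lo=1
L=5*4+1=21  i=0*2+1=1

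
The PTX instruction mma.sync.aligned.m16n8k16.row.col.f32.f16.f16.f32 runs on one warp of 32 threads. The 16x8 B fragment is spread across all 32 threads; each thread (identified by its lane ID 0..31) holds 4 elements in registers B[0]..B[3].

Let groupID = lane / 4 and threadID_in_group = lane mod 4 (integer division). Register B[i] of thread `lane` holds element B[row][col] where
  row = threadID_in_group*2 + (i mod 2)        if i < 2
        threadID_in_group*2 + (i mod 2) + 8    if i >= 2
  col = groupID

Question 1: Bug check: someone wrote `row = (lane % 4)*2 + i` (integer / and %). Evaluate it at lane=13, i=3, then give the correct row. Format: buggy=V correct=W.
`(lane % 4)*2 + i`[13,3]→5
lane 13: G=3 (13/4), T=1 (13%4)
i=3: r=1*2+1+8=11, c=G=3
row: 5 vs 11

buggy=5 correct=11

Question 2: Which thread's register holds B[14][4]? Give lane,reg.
19,2

c:4=>grp=4  r:14=>rB=1,tig=3,lo=0
L=4*4+3=19  i=1*2+0=2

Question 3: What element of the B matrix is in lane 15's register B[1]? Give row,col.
15: g=3,t=3
[1] (3*2+1+0,3) = (7,3)

7,3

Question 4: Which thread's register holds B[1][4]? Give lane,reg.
c:4=>grp=4  r:1=>rB=0,tig=0,lo=1
L=4*4+0=16  i=0*2+1=1

16,1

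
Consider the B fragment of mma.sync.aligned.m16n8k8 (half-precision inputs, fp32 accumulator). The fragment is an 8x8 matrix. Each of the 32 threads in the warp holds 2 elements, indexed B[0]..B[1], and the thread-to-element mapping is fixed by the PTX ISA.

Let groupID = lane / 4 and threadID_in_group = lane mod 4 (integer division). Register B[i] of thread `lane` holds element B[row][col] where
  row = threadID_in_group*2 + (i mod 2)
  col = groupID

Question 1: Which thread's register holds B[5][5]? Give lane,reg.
22,1

c=5→G=5  r=5→T=2,p=1
L=5*4+2=22  i=1=1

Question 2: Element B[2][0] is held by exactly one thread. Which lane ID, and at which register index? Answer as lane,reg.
c: 0->gid=0  r: 2->tid=1,i&1=0
L=0*4+1=1  i=0=0

1,0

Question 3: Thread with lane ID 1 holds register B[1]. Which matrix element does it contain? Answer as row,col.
3,0

lane 1=>1/4=0, 1 mod 4=1
i=1  r:2·1+1=>3  c:0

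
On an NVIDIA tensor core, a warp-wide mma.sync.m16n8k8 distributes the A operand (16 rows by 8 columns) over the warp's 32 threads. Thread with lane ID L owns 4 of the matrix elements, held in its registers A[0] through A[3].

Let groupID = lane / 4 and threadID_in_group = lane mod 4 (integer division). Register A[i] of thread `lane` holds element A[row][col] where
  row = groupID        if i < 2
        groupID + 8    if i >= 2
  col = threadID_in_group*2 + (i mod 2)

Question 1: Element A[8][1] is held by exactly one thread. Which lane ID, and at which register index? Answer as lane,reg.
0,3

r=8→G=0,rhi=1  c=1→T=0,p=1
L=0*4+0=0  i=1*2+1=3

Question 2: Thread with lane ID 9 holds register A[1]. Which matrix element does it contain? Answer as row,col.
2,3

9: gr=2,th=1
[1] (2+0,1*2+1) = (2,3)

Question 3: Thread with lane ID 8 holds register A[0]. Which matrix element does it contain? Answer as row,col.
8: G=2,T=0
[0] (2+0,0*2+0) = (2,0)

2,0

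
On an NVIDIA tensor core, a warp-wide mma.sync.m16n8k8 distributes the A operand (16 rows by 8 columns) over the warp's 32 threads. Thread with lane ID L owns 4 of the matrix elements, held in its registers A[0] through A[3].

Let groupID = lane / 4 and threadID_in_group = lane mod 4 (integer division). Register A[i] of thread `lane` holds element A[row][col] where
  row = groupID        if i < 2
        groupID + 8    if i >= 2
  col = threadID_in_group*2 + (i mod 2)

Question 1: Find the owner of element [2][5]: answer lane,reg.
r=2->g=2,rb=0  c=5->t=2,b0=1
L=2*4+2=10  i=0*2+1=1

10,1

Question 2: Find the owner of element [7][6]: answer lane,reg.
31,0

r=7⇒gr=7,Rb=0  c=6⇒th=3,odd=0
L=7*4+3=31  i=0*2+0=0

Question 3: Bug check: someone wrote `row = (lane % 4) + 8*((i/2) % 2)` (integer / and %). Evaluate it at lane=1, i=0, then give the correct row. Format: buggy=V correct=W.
buggy=1 correct=0

`(lane % 4) + 8*((i/2) % 2)`[1,0]->1
lane 1: gid=0 (1/4), tid=1 (1%4)
i=0: r=0+0=0, c=1*2+0=2
row: 1 vs 0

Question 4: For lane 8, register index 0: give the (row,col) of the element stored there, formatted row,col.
L=8->g=8>>2=2, t=8&3=0
[0]->row 2+0=2  col 0·2+0=0

2,0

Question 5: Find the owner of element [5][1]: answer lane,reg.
20,1

r=5→G=5,rhi=0  c=1→T=0,p=1
L=5*4+0=20  i=0*2+1=1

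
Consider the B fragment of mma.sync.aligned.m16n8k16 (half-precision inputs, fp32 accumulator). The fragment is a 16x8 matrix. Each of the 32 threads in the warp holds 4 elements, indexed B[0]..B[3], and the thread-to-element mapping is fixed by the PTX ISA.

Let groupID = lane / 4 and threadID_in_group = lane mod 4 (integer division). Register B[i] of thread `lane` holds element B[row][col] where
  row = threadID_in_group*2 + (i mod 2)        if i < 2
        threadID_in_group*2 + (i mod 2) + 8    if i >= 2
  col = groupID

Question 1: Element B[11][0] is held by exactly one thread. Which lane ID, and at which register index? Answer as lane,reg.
c: 0->gid=0  r: 11->r8=1,tid=1,i&1=1
L=0*4+1=1  i=1*2+1=3

1,3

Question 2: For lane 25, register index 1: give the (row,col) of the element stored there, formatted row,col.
lane 25⇒25/4=6, 25 mod 4=1
i=1  r:2·1+1+0⇒3  c:6

3,6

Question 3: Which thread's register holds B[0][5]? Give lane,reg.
c: 5->gid=5  r: 0->r8=0,tid=0,i&1=0
L=5*4+0=20  i=0*2+0=0

20,0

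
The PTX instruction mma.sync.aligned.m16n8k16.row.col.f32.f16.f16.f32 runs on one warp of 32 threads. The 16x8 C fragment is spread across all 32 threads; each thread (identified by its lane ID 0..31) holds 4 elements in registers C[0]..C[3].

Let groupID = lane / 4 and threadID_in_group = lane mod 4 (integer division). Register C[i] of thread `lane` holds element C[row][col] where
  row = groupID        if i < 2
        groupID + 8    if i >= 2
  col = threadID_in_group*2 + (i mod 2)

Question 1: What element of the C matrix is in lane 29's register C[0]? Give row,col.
29: gr=7,th=1
[0] (7+0,1*2+0) = (7,2)

7,2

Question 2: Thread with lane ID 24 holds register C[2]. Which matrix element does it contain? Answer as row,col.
14,0

lane 24⇒24/4=6, 24 mod 4=0
i=2  r:6+8⇒14  c:2·0+0⇒0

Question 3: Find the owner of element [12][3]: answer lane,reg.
r=12->g=4,rb=1  c=3->t=1,b0=1
L=4*4+1=17  i=1*2+1=3

17,3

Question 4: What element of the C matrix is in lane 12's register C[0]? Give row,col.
3,0

lane 12: grp=3 (12/4), tig=0 (12%4)
i=0: r=3+0=3, c=0*2+0=0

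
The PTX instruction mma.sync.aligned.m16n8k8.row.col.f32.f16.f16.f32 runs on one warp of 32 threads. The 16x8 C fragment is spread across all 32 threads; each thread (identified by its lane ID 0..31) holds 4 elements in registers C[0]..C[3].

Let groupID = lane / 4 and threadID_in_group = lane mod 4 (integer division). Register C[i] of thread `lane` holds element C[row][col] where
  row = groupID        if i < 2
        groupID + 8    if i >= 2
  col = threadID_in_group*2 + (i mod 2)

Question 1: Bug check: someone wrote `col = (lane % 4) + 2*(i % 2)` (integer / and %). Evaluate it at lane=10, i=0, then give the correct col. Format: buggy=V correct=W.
`(lane % 4) + 2*(i % 2)`[10,0]->2
10: g=2,t=2
[0] (2+0,2*2+0) = (2,4)
col: 2 vs 4

buggy=2 correct=4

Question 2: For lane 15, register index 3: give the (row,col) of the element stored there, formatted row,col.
11,7

15: grp=3,tig=3
[3] (3+8,3*2+1) = (11,7)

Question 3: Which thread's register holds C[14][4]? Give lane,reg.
r=14→G=6,rhi=1  c=4→T=2,p=0
L=6*4+2=26  i=1*2+0=2

26,2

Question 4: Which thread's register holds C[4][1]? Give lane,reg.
16,1

r=4⇒gr=4,Rb=0  c=1⇒th=0,odd=1
L=4*4+0=16  i=0*2+1=1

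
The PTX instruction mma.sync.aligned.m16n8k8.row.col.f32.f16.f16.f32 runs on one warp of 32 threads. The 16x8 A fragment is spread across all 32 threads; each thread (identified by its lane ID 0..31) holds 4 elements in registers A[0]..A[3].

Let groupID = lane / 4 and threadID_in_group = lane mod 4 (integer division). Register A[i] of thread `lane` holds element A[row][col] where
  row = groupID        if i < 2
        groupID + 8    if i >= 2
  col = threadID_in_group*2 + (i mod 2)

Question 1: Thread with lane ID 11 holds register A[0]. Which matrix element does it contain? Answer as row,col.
2,6

lane 11->11/4=2, 11 mod 4=3
i=0  r:2+0->2  c:2·3+0->6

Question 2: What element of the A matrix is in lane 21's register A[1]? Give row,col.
21: grp=5,tig=1
[1] (5+0,1*2+1) = (5,3)

5,3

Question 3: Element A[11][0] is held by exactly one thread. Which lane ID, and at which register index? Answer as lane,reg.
12,2

r=11→G=3,rhi=1  c=0→T=0,p=0
L=3*4+0=12  i=1*2+0=2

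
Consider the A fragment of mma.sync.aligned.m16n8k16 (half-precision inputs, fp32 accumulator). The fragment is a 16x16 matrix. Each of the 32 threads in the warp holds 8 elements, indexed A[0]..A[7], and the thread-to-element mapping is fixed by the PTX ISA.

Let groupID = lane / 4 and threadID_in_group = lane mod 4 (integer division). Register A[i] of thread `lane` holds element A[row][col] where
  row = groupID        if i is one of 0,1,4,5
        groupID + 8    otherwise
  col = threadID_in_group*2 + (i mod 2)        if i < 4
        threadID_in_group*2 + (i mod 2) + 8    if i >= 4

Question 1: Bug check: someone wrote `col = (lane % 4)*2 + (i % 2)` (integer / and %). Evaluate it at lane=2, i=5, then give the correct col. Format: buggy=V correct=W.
buggy=5 correct=13

`(lane % 4)*2 + (i % 2)`[2,5]⇒5
lane 2⇒2/4=0, 2 mod 4=2
i=5  r:0+0⇒0  c:2·2+1+8⇒13
col: 5 vs 13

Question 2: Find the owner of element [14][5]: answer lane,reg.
r=14⇒gr=6,Rb=1  c=5⇒Cb=0,th=2,odd=1
L=6*4+2=26  i=0*4+1*2+1=3

26,3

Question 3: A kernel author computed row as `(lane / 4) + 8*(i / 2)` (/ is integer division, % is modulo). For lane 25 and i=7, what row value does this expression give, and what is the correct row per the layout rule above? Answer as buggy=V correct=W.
buggy=30 correct=14

`(lane / 4) + 8*(i / 2)`[25,7]->30
L=25->gid=25>>2=6, tid=25&3=1
[7]->row 6+8=14  col 1·2+1+8=11
row: 30 vs 14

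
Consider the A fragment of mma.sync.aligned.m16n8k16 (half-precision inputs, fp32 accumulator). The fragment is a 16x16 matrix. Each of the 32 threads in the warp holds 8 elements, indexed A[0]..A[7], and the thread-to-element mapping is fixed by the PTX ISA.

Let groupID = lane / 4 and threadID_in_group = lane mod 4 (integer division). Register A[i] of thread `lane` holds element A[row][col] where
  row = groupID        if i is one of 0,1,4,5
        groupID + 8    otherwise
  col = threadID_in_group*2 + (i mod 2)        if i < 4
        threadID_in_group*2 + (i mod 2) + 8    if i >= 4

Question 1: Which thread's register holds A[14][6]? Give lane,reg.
r=14⇒gr=6,Rb=1  c=6⇒Cb=0,th=3,odd=0
L=6*4+3=27  i=0*4+1*2+0=2

27,2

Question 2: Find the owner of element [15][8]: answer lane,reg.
28,6

r: 15->gid=7,r8=1  c: 8->c8=1,tid=0,i&1=0
L=7*4+0=28  i=1*4+1*2+0=6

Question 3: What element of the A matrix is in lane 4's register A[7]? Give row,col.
lane 4: grp=1 (4/4), tig=0 (4%4)
i=7: r=1+8=9, c=0*2+1+8=9

9,9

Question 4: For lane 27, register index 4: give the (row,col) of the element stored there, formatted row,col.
6,14

27: gr=6,th=3
[4] (6+0,3*2+0+8) = (6,14)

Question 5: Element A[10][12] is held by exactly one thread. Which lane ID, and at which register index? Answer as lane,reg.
r=10->g=2,rb=1  c=12->cb=1,t=2,b0=0
L=2*4+2=10  i=1*4+1*2+0=6

10,6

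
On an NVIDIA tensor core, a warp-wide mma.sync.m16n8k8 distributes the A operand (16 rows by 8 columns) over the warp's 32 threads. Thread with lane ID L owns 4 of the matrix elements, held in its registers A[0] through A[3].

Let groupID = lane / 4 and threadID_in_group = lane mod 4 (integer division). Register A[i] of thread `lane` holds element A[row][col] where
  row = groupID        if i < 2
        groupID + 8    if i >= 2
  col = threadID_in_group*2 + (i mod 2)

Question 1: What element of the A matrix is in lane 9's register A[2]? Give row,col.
L=9=>grp=9>>2=2, tig=9&3=1
[2]=>row 2+8=10  col 1·2+0=2

10,2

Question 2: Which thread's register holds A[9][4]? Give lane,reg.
6,2

r:9=>grp=1,rB=1  c:4=>tig=2,lo=0
L=1*4+2=6  i=1*2+0=2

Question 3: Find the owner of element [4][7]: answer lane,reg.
19,1

r=4⇒gr=4,Rb=0  c=7⇒th=3,odd=1
L=4*4+3=19  i=0*2+1=1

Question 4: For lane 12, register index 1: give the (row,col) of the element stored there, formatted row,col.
3,1

lane 12: G=3 (12/4), T=0 (12%4)
i=1: r=3+0=3, c=0*2+1=1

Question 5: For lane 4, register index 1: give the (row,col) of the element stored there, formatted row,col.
4: gid=1,tid=0
[1] (1+0,0*2+1) = (1,1)

1,1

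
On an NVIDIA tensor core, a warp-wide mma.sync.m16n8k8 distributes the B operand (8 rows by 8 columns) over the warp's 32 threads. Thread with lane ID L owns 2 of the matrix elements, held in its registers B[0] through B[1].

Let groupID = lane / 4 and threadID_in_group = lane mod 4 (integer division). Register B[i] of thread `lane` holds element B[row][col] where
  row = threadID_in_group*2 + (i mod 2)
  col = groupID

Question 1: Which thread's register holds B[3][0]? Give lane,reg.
1,1

c=0->g=0  r=3->t=1,b0=1
L=0*4+1=1  i=1=1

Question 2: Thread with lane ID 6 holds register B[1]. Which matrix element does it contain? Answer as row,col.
5,1

L=6→G=6>>2=1, T=6&3=2
[1]→row 2·2+1=5  col G=1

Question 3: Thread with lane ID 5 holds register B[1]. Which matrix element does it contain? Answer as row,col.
5: grp=1,tig=1
[1] (1*2+1,1) = (3,1)

3,1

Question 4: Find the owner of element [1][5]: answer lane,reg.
20,1

c=5->g=5  r=1->t=0,b0=1
L=5*4+0=20  i=1=1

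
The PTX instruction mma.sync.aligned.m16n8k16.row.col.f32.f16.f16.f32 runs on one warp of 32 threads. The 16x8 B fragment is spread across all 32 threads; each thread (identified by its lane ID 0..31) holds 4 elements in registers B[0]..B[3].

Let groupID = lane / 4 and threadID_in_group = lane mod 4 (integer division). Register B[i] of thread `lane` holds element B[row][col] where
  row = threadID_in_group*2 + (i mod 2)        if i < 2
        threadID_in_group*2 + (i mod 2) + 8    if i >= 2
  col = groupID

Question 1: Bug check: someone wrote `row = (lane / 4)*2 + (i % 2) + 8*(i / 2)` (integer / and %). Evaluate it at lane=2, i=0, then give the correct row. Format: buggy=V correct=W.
`(lane / 4)*2 + (i % 2) + 8*(i / 2)`[2,0]=>0
2: grp=0,tig=2
[0] (2*2+0+0,0) = (4,0)
row: 0 vs 4

buggy=0 correct=4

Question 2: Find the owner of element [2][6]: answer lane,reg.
c:6=>grp=6  r:2=>rB=0,tig=1,lo=0
L=6*4+1=25  i=0*2+0=0

25,0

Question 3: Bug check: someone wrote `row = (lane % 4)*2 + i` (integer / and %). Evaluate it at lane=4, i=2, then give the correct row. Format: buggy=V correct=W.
buggy=2 correct=8

`(lane % 4)*2 + i`[4,2]->2
4: gid=1,tid=0
[2] (0*2+0+8,1) = (8,1)
row: 2 vs 8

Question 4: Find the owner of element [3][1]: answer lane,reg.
5,1

c=1->g=1  r=3->rb=0,t=1,b0=1
L=1*4+1=5  i=0*2+1=1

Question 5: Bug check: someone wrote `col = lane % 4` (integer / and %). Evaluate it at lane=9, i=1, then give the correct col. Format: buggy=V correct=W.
buggy=1 correct=2

`lane % 4`[9,1]→1
L=9→G=9>>2=2, T=9&3=1
[1]→row 1·2+1+0=3  col G=2
col: 1 vs 2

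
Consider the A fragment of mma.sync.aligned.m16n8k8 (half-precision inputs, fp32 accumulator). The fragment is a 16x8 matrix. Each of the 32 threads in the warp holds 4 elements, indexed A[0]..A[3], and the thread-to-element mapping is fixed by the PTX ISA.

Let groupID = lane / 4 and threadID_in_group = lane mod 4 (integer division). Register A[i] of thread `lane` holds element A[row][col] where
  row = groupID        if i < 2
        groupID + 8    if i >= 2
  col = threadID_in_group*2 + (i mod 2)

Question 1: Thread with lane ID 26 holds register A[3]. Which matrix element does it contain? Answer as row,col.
26: gid=6,tid=2
[3] (6+8,2*2+1) = (14,5)

14,5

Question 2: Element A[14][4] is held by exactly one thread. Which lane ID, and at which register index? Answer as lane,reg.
r=14⇒gr=6,Rb=1  c=4⇒th=2,odd=0
L=6*4+2=26  i=1*2+0=2

26,2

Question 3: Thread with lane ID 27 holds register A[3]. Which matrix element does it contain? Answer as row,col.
14,7

L=27=>grp=27>>2=6, tig=27&3=3
[3]=>row 6+8=14  col 3·2+1=7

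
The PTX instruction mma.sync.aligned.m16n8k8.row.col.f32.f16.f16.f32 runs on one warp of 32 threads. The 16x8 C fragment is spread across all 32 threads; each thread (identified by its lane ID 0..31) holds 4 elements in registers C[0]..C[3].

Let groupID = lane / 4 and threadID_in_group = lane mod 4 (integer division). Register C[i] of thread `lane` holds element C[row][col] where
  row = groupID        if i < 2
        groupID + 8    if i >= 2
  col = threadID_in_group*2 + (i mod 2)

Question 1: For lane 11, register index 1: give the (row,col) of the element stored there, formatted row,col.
2,7

11: gid=2,tid=3
[1] (2+0,3*2+1) = (2,7)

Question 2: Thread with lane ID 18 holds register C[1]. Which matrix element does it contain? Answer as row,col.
4,5

18: G=4,T=2
[1] (4+0,2*2+1) = (4,5)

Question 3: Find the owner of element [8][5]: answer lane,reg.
2,3

r=8⇒gr=0,Rb=1  c=5⇒th=2,odd=1
L=0*4+2=2  i=1*2+1=3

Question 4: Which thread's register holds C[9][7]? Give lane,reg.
7,3

r=9⇒gr=1,Rb=1  c=7⇒th=3,odd=1
L=1*4+3=7  i=1*2+1=3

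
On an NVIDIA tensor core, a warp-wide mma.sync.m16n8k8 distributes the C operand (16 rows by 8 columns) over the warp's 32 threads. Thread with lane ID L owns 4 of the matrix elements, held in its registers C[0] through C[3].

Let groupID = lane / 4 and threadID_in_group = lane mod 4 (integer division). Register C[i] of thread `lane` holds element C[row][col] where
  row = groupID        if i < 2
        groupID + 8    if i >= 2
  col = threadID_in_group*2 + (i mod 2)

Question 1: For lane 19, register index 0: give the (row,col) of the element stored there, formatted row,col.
4,6

L=19->gid=19>>2=4, tid=19&3=3
[0]->row 4+0=4  col 3·2+0=6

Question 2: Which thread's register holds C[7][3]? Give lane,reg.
r=7->g=7,rb=0  c=3->t=1,b0=1
L=7*4+1=29  i=0*2+1=1

29,1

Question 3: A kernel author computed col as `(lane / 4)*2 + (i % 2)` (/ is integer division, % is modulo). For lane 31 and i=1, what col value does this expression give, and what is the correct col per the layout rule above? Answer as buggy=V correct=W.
buggy=15 correct=7

`(lane / 4)*2 + (i % 2)`[31,1]⇒15
lane 31⇒31/4=7, 31 mod 4=3
i=1  r:7+0⇒7  c:2·3+1⇒7
col: 15 vs 7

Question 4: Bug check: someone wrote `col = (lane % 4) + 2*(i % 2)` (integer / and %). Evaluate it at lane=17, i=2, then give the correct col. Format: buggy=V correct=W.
buggy=1 correct=2

`(lane % 4) + 2*(i % 2)`[17,2]->1
17: g=4,t=1
[2] (4+8,1*2+0) = (12,2)
col: 1 vs 2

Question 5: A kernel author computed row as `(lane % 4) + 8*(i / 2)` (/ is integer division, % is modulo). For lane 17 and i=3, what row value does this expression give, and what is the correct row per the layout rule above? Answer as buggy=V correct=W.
buggy=9 correct=12

`(lane % 4) + 8*(i / 2)`[17,3]->9
lane 17: g=4 (17/4), t=1 (17%4)
i=3: r=4+8=12, c=1*2+1=3
row: 9 vs 12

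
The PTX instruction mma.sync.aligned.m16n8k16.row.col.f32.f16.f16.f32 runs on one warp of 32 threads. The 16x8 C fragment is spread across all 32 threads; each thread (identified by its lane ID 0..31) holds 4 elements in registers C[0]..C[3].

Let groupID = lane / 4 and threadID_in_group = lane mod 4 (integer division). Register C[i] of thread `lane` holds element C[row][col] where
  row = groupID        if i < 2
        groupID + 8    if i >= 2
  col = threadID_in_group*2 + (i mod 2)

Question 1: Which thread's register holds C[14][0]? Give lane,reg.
r=14→G=6,rhi=1  c=0→T=0,p=0
L=6*4+0=24  i=1*2+0=2

24,2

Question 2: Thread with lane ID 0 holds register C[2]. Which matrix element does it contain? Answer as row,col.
L=0→G=0>>2=0, T=0&3=0
[2]→row 0+8=8  col 0·2+0=0

8,0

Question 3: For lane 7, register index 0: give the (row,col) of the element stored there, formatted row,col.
lane 7->7/4=1, 7 mod 4=3
i=0  r:1+0->1  c:2·3+0->6

1,6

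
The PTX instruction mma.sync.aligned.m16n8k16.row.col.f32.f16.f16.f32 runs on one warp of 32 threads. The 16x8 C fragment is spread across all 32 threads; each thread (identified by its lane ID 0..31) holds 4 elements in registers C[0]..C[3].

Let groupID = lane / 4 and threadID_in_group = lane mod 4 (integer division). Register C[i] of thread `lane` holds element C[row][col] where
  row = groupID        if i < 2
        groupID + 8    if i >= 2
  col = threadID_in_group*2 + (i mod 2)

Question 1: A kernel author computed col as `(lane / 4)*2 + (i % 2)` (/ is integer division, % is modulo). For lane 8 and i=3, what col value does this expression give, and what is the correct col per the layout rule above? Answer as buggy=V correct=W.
buggy=5 correct=1

`(lane / 4)*2 + (i % 2)`[8,3]->5
lane 8->8/4=2, 8 mod 4=0
i=3  r:2+8->10  c:2·0+1->1
col: 5 vs 1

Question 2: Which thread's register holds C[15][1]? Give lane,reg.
28,3

r:15=>grp=7,rB=1  c:1=>tig=0,lo=1
L=7*4+0=28  i=1*2+1=3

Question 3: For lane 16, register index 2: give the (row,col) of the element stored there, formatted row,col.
12,0

lane 16⇒16/4=4, 16 mod 4=0
i=2  r:4+8⇒12  c:2·0+0⇒0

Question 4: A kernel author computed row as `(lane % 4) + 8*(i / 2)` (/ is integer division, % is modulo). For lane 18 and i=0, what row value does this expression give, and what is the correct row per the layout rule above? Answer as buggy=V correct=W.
`(lane % 4) + 8*(i / 2)`[18,0]->2
L=18->gid=18>>2=4, tid=18&3=2
[0]->row 4+0=4  col 2·2+0=4
row: 2 vs 4

buggy=2 correct=4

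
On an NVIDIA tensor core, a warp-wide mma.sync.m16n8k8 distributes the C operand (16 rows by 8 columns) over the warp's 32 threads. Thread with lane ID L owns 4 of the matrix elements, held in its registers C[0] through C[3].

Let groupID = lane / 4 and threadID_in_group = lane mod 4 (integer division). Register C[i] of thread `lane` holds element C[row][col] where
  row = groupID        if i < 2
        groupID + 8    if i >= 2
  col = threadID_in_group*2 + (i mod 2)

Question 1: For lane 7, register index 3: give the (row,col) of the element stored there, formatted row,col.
9,7

7: g=1,t=3
[3] (1+8,3*2+1) = (9,7)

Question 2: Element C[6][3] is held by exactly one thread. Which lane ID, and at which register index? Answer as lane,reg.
25,1

r=6⇒gr=6,Rb=0  c=3⇒th=1,odd=1
L=6*4+1=25  i=0*2+1=1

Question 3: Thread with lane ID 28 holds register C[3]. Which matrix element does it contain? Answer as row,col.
lane 28->28/4=7, 28 mod 4=0
i=3  r:7+8->15  c:2·0+1->1

15,1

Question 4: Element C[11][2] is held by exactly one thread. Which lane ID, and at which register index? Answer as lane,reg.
13,2

r=11⇒gr=3,Rb=1  c=2⇒th=1,odd=0
L=3*4+1=13  i=1*2+0=2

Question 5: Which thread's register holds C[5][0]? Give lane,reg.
r:5=>grp=5,rB=0  c:0=>tig=0,lo=0
L=5*4+0=20  i=0*2+0=0

20,0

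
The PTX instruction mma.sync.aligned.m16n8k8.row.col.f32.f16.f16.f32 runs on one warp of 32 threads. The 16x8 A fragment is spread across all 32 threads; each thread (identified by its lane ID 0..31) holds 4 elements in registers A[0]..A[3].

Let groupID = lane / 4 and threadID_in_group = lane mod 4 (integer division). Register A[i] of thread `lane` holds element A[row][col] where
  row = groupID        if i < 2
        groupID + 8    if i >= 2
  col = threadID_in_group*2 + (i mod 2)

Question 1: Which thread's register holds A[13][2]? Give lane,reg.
r: 13->gid=5,r8=1  c: 2->tid=1,i&1=0
L=5*4+1=21  i=1*2+0=2

21,2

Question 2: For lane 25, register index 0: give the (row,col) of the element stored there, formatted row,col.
lane 25=>25/4=6, 25 mod 4=1
i=0  r:6+0=>6  c:2·1+0=>2

6,2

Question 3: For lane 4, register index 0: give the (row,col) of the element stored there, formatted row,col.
1,0

4: G=1,T=0
[0] (1+0,0*2+0) = (1,0)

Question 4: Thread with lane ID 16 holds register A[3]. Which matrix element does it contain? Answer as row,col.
12,1

lane 16→16/4=4, 16 mod 4=0
i=3  r:4+8→12  c:2·0+1→1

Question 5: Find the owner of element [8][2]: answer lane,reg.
r:8=>grp=0,rB=1  c:2=>tig=1,lo=0
L=0*4+1=1  i=1*2+0=2

1,2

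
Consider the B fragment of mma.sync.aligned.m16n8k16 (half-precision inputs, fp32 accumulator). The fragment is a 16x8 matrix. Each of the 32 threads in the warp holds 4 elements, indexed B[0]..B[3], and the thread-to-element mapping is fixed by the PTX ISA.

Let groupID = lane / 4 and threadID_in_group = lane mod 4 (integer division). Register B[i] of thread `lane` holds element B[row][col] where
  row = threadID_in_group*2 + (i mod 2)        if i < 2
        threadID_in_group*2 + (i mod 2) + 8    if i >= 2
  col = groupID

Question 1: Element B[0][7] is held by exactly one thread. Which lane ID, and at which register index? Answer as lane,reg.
28,0

c:7=>grp=7  r:0=>rB=0,tig=0,lo=0
L=7*4+0=28  i=0*2+0=0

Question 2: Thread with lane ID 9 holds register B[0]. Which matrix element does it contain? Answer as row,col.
2,2

9: g=2,t=1
[0] (1*2+0+0,2) = (2,2)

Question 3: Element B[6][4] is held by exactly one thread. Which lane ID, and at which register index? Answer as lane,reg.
19,0

c:4=>grp=4  r:6=>rB=0,tig=3,lo=0
L=4*4+3=19  i=0*2+0=0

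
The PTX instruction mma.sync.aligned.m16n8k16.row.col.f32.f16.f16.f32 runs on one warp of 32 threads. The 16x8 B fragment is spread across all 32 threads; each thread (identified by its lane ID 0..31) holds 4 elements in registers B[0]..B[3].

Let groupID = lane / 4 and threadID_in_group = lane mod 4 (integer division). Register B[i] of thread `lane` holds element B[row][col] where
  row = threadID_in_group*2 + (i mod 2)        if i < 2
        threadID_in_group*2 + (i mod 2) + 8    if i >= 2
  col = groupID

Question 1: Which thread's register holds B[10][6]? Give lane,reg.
c=6->g=6  r=10->rb=1,t=1,b0=0
L=6*4+1=25  i=1*2+0=2

25,2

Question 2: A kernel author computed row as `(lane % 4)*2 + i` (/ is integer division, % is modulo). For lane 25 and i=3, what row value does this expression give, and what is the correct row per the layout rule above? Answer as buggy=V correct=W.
buggy=5 correct=11

`(lane % 4)*2 + i`[25,3]→5
lane 25: G=6 (25/4), T=1 (25%4)
i=3: r=1*2+1+8=11, c=G=6
row: 5 vs 11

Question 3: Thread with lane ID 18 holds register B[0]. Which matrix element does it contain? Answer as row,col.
4,4

lane 18: gid=4 (18/4), tid=2 (18%4)
i=0: r=2*2+0+0=4, c=gid=4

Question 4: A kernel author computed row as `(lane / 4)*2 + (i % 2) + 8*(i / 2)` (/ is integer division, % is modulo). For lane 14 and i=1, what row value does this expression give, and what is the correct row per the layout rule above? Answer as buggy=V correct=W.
`(lane / 4)*2 + (i % 2) + 8*(i / 2)`[14,1]⇒7
14: gr=3,th=2
[1] (2*2+1+0,3) = (5,3)
row: 7 vs 5

buggy=7 correct=5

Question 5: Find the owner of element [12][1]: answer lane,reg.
c:1=>grp=1  r:12=>rB=1,tig=2,lo=0
L=1*4+2=6  i=1*2+0=2

6,2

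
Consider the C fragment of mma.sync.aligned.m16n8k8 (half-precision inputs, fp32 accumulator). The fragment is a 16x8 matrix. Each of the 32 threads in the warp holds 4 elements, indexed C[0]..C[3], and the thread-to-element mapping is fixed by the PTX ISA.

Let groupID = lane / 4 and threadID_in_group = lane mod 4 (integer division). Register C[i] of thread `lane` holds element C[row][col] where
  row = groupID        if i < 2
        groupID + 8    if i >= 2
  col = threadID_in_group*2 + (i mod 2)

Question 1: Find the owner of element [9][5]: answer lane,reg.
6,3

r:9=>grp=1,rB=1  c:5=>tig=2,lo=1
L=1*4+2=6  i=1*2+1=3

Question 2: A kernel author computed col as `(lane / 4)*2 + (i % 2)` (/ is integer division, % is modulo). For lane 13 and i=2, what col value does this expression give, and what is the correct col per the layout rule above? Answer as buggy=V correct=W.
buggy=6 correct=2

`(lane / 4)*2 + (i % 2)`[13,2]→6
lane 13→13/4=3, 13 mod 4=1
i=2  r:3+8→11  c:2·1+0→2
col: 6 vs 2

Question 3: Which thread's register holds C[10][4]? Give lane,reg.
r=10→G=2,rhi=1  c=4→T=2,p=0
L=2*4+2=10  i=1*2+0=2

10,2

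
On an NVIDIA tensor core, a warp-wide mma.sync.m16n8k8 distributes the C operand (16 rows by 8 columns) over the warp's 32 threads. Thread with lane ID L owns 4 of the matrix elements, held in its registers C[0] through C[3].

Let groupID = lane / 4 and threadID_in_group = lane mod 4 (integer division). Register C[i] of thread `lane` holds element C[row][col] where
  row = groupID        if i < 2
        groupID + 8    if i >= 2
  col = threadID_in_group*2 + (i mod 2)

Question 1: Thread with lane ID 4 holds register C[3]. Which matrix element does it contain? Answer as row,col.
9,1

lane 4→4/4=1, 4 mod 4=0
i=3  r:1+8→9  c:2·0+1→1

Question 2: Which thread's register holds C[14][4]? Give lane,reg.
26,2

r:14=>grp=6,rB=1  c:4=>tig=2,lo=0
L=6*4+2=26  i=1*2+0=2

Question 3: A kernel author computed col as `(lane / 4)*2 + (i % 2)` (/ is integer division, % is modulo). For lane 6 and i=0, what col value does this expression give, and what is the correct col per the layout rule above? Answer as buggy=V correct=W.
`(lane / 4)*2 + (i % 2)`[6,0]=>2
lane 6=>6/4=1, 6 mod 4=2
i=0  r:1+0=>1  c:2·2+0=>4
col: 2 vs 4

buggy=2 correct=4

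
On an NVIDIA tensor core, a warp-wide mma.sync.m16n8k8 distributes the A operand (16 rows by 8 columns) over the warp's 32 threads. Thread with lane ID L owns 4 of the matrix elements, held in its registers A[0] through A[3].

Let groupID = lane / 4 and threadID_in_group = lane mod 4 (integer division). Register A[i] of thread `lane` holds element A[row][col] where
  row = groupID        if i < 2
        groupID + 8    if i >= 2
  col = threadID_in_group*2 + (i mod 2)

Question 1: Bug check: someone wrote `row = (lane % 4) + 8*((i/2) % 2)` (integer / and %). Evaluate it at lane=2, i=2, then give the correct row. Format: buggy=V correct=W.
buggy=10 correct=8

`(lane % 4) + 8*((i/2) % 2)`[2,2]->10
L=2->g=2>>2=0, t=2&3=2
[2]->row 0+8=8  col 2·2+0=4
row: 10 vs 8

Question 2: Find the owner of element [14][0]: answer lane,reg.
r=14->g=6,rb=1  c=0->t=0,b0=0
L=6*4+0=24  i=1*2+0=2

24,2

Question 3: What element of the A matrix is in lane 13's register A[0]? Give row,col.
lane 13->13/4=3, 13 mod 4=1
i=0  r:3+0->3  c:2·1+0->2

3,2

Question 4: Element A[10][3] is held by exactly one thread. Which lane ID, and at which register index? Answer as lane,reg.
r=10→G=2,rhi=1  c=3→T=1,p=1
L=2*4+1=9  i=1*2+1=3

9,3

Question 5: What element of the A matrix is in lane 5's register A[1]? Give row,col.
1,3

L=5=>grp=5>>2=1, tig=5&3=1
[1]=>row 1+0=1  col 1·2+1=3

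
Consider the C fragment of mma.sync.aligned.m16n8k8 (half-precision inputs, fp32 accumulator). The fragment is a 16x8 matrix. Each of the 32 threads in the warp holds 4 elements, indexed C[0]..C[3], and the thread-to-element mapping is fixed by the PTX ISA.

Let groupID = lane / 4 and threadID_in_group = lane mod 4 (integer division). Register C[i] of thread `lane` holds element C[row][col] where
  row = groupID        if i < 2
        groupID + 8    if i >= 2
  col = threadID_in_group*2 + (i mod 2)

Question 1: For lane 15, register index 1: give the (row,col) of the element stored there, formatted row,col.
lane 15->15/4=3, 15 mod 4=3
i=1  r:3+0->3  c:2·3+1->7

3,7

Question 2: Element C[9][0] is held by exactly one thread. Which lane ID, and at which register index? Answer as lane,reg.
4,2

r:9=>grp=1,rB=1  c:0=>tig=0,lo=0
L=1*4+0=4  i=1*2+0=2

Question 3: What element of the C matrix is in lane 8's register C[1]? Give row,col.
2,1

L=8⇒gr=8>>2=2, th=8&3=0
[1]⇒row 2+0=2  col 0·2+1=1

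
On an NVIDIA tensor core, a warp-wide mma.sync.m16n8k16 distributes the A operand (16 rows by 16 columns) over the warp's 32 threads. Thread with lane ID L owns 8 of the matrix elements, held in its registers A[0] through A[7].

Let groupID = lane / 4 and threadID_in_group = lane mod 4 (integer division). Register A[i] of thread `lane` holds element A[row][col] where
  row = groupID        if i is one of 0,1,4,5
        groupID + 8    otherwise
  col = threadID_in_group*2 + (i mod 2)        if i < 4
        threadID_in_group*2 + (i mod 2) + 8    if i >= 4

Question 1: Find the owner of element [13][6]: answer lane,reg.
23,2

r=13->g=5,rb=1  c=6->cb=0,t=3,b0=0
L=5*4+3=23  i=0*4+1*2+0=2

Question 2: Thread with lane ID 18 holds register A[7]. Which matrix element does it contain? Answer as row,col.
12,13

L=18⇒gr=18>>2=4, th=18&3=2
[7]⇒row 4+8=12  col 2·2+1+8=13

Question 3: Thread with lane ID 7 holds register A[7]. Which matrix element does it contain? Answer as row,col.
9,15

7: g=1,t=3
[7] (1+8,3*2+1+8) = (9,15)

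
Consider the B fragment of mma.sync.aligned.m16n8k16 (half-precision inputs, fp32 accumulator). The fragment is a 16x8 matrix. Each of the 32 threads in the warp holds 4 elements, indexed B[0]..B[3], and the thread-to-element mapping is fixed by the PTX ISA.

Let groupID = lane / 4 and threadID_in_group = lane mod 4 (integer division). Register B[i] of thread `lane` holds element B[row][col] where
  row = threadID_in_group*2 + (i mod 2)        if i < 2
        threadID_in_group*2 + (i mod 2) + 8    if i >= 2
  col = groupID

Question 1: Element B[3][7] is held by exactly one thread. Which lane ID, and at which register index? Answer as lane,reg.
29,1

c:7=>grp=7  r:3=>rB=0,tig=1,lo=1
L=7*4+1=29  i=0*2+1=1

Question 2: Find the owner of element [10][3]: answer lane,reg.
c:3=>grp=3  r:10=>rB=1,tig=1,lo=0
L=3*4+1=13  i=1*2+0=2

13,2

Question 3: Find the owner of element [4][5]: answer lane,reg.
22,0

c:5=>grp=5  r:4=>rB=0,tig=2,lo=0
L=5*4+2=22  i=0*2+0=0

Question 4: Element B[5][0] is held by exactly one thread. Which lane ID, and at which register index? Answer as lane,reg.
c=0→G=0  r=5→rhi=0,T=2,p=1
L=0*4+2=2  i=0*2+1=1

2,1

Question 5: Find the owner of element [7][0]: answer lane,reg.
c: 0->gid=0  r: 7->r8=0,tid=3,i&1=1
L=0*4+3=3  i=0*2+1=1

3,1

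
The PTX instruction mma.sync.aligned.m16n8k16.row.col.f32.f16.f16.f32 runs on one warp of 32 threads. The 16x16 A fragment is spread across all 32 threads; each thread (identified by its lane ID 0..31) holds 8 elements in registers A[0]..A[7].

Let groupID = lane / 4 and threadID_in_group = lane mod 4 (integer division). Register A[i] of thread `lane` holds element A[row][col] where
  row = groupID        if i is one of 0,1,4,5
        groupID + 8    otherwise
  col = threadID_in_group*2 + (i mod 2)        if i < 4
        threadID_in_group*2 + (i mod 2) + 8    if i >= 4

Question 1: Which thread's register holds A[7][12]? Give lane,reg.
30,4

r=7→G=7,rhi=0  c=12→chi=1,T=2,p=0
L=7*4+2=30  i=1*4+0*2+0=4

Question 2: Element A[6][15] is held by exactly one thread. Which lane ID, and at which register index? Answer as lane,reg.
27,5

r=6→G=6,rhi=0  c=15→chi=1,T=3,p=1
L=6*4+3=27  i=1*4+0*2+1=5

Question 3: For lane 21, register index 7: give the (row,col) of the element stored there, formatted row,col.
13,11

lane 21: gr=5 (21/4), th=1 (21%4)
i=7: r=5+8=13, c=1*2+1+8=11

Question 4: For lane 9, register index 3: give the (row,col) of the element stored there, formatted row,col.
10,3

9: grp=2,tig=1
[3] (2+8,1*2+1+0) = (10,3)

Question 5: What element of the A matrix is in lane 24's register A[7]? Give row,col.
lane 24: G=6 (24/4), T=0 (24%4)
i=7: r=6+8=14, c=0*2+1+8=9

14,9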